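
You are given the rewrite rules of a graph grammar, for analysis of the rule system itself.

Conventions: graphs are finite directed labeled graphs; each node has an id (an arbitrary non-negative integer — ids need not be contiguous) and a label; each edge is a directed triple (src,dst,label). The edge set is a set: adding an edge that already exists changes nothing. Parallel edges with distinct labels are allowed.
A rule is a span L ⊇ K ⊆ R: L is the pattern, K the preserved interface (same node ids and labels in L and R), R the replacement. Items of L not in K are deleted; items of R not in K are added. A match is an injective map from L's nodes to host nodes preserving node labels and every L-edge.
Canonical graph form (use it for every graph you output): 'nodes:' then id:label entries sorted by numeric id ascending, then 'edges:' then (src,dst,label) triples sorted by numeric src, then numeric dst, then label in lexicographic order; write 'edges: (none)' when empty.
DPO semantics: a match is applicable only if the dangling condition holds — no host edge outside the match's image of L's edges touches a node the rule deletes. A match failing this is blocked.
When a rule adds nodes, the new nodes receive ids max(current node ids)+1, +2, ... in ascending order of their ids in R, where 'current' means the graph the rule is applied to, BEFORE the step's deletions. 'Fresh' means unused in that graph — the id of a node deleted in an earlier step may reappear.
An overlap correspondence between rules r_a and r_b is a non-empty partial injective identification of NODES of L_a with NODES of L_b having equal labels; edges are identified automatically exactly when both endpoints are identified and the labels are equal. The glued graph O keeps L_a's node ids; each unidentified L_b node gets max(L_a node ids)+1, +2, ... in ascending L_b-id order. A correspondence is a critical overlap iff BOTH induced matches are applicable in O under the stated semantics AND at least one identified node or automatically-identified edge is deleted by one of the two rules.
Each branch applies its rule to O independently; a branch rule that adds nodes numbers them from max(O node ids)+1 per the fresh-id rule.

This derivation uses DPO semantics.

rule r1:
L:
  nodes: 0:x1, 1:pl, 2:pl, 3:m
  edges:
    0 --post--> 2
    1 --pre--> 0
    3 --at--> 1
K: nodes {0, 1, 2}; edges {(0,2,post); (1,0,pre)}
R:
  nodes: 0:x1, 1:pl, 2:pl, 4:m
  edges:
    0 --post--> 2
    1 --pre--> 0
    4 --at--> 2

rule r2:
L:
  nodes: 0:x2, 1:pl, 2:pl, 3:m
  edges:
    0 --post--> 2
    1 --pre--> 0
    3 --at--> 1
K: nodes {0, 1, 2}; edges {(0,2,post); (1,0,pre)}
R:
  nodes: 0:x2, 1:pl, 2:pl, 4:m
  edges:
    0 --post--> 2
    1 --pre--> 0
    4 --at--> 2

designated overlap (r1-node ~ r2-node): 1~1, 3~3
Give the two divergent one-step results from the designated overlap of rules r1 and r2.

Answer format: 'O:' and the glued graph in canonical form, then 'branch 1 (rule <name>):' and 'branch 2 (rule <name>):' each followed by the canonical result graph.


O:
nodes: 0:x1, 1:pl, 2:pl, 3:m, 4:x2, 5:pl
edges: (0,2,post); (1,0,pre); (1,4,pre); (3,1,at); (4,5,post)
branch 1 (rule r1):
nodes: 0:x1, 1:pl, 2:pl, 4:x2, 5:pl, 6:m
edges: (0,2,post); (1,0,pre); (1,4,pre); (4,5,post); (6,2,at)
branch 2 (rule r2):
nodes: 0:x1, 1:pl, 2:pl, 4:x2, 5:pl, 6:m
edges: (0,2,post); (1,0,pre); (1,4,pre); (4,5,post); (6,5,at)


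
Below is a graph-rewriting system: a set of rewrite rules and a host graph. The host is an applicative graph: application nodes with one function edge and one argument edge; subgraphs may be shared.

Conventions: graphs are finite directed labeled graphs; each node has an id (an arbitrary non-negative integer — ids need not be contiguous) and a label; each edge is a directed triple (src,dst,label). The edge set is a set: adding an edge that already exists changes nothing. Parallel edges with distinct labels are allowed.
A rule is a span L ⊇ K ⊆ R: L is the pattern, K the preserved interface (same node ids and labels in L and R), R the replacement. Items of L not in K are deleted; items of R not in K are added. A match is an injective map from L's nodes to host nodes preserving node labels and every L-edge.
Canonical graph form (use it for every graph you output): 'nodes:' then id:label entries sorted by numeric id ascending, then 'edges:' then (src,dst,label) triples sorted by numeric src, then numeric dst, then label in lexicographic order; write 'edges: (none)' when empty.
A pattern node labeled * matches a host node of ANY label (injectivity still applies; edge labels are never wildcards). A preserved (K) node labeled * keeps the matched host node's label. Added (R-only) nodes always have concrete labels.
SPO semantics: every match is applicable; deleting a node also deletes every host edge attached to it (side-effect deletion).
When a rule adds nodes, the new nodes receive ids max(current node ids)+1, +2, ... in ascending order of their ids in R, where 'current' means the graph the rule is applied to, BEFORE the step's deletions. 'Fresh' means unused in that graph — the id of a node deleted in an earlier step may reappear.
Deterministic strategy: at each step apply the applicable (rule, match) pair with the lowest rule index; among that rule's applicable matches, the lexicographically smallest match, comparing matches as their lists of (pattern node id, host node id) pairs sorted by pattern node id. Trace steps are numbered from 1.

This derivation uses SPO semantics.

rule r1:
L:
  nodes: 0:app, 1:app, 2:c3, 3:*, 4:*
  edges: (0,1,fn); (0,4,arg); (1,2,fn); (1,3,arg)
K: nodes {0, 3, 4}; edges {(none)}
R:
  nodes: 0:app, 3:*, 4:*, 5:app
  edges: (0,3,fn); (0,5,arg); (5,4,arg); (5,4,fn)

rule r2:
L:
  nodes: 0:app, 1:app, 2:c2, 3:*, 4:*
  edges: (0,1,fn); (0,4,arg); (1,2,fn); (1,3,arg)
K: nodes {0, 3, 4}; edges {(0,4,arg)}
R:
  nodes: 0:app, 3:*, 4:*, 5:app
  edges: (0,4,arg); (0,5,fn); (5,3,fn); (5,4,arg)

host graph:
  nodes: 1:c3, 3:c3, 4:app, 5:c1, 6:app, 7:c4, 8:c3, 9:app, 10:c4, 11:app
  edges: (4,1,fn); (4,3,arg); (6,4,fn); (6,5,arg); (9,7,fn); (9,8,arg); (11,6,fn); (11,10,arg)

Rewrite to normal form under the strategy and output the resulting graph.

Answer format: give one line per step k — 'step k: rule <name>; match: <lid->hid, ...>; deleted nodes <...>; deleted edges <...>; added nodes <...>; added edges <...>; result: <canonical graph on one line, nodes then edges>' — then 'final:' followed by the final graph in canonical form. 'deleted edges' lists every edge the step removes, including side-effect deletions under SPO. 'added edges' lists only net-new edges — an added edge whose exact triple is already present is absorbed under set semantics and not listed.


step 1: rule r1; match: 0->6, 1->4, 2->1, 3->3, 4->5; deleted nodes 1, 4; deleted edges (4,1,fn); (4,3,arg); (6,4,fn); (6,5,arg); added nodes 12; added edges (6,3,fn); (6,12,arg); (12,5,arg); (12,5,fn); result: nodes: 3:c3, 5:c1, 6:app, 7:c4, 8:c3, 9:app, 10:c4, 11:app, 12:app edges: (6,3,fn); (6,12,arg); (9,7,fn); (9,8,arg); (11,6,fn); (11,10,arg); (12,5,arg); (12,5,fn)
step 2: rule r1; match: 0->11, 1->6, 2->3, 3->12, 4->10; deleted nodes 3, 6; deleted edges (6,3,fn); (6,12,arg); (11,6,fn); (11,10,arg); added nodes 13; added edges (11,12,fn); (11,13,arg); (13,10,arg); (13,10,fn); result: nodes: 5:c1, 7:c4, 8:c3, 9:app, 10:c4, 11:app, 12:app, 13:app edges: (9,7,fn); (9,8,arg); (11,12,fn); (11,13,arg); (12,5,arg); (12,5,fn); (13,10,arg); (13,10,fn)
final:
nodes: 5:c1, 7:c4, 8:c3, 9:app, 10:c4, 11:app, 12:app, 13:app
edges: (9,7,fn); (9,8,arg); (11,12,fn); (11,13,arg); (12,5,arg); (12,5,fn); (13,10,arg); (13,10,fn)


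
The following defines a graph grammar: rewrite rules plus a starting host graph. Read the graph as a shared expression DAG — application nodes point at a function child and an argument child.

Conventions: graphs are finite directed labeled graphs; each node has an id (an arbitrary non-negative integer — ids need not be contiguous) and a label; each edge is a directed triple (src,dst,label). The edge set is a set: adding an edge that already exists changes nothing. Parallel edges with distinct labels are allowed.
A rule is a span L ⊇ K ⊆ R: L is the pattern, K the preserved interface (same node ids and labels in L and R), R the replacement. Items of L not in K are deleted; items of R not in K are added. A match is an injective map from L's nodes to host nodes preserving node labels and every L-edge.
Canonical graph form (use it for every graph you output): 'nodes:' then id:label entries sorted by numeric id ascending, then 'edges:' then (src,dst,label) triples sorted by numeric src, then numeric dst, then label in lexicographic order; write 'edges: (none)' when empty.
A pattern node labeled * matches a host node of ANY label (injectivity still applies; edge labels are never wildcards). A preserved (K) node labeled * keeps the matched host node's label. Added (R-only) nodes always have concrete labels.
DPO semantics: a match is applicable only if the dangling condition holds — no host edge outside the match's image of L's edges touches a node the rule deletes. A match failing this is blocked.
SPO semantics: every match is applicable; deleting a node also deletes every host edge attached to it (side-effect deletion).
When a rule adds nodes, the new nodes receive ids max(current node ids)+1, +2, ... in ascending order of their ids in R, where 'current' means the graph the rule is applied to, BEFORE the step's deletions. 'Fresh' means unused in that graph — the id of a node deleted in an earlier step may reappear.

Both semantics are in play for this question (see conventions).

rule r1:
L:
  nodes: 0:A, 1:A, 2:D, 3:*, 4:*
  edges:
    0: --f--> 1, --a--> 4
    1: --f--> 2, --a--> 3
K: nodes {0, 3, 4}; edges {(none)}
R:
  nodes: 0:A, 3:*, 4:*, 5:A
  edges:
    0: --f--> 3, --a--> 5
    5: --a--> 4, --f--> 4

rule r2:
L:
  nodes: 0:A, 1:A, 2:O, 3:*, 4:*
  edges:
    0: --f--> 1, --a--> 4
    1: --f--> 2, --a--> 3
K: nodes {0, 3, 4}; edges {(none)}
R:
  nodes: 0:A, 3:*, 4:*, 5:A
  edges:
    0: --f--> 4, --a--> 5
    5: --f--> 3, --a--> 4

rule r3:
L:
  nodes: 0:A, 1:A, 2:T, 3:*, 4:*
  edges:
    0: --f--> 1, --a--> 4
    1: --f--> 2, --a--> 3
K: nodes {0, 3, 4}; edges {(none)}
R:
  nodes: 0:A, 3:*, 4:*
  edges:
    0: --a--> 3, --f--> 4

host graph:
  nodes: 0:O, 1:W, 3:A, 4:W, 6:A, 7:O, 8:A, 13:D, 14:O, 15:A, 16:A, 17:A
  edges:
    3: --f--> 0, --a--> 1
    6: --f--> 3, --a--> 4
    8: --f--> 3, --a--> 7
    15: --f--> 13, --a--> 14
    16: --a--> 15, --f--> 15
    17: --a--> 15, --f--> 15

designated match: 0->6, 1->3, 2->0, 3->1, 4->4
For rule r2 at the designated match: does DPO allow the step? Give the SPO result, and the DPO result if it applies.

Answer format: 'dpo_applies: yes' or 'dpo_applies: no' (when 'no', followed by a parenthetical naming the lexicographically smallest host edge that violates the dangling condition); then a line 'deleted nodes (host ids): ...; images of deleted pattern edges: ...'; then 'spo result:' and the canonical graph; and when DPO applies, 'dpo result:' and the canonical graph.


dpo_applies: no
(the rule deletes node 3, which keeps host edge (8,3,f) outside the match image — the dangling condition fails, DPO blocks; SPO proceeds and side-deletes such edges)
deleted nodes (host ids): 0, 3; images of deleted pattern edges: (3,0,f); (3,1,a); (6,3,f); (6,4,a)
spo result:
nodes: 1:W, 4:W, 6:A, 7:O, 8:A, 13:D, 14:O, 15:A, 16:A, 17:A, 18:A
edges: (6,4,f); (6,18,a); (8,7,a); (15,13,f); (15,14,a); (16,15,a); (16,15,f); (17,15,a); (17,15,f); (18,1,f); (18,4,a)


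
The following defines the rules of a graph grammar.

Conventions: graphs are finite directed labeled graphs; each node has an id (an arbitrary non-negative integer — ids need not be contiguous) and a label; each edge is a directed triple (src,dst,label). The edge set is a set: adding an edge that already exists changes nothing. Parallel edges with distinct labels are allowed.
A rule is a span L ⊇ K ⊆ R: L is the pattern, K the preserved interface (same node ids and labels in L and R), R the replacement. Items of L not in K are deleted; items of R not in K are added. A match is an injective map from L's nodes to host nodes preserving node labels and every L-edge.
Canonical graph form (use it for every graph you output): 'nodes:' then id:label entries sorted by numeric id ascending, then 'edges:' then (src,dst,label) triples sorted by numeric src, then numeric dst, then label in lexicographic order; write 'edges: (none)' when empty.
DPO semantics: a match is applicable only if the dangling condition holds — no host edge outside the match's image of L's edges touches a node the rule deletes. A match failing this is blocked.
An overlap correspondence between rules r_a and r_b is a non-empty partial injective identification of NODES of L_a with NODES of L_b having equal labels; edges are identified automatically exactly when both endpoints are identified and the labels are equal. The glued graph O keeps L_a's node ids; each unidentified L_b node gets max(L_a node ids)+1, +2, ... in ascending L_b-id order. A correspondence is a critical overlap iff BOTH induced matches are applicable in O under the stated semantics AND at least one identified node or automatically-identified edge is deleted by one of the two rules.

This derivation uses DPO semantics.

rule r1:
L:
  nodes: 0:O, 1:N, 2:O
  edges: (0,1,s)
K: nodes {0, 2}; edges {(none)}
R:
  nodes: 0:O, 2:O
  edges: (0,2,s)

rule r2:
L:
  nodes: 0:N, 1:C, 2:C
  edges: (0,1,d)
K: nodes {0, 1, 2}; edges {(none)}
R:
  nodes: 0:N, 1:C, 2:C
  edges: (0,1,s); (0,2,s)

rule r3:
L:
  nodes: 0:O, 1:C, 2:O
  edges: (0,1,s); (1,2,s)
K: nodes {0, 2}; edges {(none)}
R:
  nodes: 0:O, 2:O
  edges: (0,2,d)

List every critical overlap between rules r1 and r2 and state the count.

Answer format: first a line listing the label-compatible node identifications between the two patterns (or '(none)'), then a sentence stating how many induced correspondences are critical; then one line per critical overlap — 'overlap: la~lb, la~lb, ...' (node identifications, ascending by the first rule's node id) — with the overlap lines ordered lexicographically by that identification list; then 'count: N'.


label-compatible node identifications between L(r1) and L(r2): 1~0
0 of the induced correspondences are critical overlaps of r1 and r2.
count: 0


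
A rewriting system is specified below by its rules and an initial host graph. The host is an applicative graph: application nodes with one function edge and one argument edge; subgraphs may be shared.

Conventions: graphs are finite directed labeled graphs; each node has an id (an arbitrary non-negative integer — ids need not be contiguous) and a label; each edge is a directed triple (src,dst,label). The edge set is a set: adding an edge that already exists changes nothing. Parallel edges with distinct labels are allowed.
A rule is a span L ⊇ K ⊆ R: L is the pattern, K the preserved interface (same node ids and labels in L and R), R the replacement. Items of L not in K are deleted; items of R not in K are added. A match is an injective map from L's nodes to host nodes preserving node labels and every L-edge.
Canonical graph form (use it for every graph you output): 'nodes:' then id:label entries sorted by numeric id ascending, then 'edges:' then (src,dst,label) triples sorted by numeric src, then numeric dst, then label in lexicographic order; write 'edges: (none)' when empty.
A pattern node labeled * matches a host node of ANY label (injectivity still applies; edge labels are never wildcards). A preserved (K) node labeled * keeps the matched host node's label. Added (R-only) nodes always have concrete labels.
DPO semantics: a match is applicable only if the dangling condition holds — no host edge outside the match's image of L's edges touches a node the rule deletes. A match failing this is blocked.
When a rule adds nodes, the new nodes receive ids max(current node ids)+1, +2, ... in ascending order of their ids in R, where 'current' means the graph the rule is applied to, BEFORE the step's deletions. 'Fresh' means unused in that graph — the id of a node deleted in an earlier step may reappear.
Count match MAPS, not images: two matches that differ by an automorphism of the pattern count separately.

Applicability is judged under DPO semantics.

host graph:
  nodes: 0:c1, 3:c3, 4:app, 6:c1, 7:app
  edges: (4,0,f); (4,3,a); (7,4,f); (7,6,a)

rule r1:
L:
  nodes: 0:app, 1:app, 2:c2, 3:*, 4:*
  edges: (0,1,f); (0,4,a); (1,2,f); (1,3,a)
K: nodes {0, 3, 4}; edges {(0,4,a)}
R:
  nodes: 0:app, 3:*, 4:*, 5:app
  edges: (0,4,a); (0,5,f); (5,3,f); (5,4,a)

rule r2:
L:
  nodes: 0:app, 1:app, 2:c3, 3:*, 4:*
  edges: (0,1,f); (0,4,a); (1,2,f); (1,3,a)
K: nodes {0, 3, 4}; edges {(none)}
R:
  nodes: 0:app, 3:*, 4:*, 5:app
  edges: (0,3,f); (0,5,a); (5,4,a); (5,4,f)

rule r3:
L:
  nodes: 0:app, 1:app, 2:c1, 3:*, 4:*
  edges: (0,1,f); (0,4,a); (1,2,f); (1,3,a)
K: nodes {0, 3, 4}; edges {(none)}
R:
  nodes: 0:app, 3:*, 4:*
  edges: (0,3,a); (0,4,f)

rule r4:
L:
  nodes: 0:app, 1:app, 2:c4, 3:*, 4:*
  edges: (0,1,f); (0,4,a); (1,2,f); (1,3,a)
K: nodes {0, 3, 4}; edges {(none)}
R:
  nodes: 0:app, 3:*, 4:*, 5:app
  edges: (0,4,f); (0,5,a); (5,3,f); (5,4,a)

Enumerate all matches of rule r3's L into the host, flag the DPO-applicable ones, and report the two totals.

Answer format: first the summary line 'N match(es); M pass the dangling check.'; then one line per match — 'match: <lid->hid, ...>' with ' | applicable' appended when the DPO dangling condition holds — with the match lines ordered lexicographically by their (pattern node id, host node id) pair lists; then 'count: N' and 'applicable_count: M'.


1 match(es); 1 pass the dangling check.
match: 0->7, 1->4, 2->0, 3->3, 4->6 | applicable
count: 1
applicable_count: 1


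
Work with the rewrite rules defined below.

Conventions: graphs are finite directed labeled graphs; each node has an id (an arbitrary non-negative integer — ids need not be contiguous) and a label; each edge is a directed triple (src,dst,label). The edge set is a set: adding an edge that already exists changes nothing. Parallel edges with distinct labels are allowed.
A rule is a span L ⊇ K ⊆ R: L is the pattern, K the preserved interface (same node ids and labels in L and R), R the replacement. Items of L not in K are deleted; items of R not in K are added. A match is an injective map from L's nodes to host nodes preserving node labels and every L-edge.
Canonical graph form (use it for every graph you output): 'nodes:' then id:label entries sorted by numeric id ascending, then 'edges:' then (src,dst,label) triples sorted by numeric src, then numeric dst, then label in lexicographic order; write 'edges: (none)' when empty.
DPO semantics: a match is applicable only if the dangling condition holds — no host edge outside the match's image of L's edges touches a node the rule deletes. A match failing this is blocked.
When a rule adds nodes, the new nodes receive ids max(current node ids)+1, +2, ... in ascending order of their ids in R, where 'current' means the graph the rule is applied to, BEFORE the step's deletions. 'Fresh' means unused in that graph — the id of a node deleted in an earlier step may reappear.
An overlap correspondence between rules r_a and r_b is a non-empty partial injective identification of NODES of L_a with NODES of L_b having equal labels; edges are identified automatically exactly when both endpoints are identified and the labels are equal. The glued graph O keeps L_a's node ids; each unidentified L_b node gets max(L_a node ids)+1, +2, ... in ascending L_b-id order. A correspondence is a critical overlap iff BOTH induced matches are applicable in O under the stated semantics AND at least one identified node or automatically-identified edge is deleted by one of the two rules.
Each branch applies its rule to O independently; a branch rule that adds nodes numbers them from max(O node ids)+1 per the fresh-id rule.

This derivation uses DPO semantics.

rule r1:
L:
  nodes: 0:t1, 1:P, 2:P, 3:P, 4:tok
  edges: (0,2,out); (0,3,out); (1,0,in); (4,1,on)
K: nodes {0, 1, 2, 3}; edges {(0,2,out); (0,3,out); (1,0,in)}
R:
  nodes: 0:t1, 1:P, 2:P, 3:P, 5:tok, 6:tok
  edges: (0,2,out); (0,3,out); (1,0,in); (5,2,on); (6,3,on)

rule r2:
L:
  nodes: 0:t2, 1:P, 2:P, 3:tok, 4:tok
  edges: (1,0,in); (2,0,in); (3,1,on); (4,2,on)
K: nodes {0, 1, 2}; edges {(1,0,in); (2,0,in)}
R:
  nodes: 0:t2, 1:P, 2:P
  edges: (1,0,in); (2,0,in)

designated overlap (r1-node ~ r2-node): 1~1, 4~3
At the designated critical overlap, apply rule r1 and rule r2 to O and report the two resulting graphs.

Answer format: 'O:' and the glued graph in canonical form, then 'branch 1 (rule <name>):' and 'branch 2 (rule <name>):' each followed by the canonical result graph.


O:
nodes: 0:t1, 1:P, 2:P, 3:P, 4:tok, 5:t2, 6:P, 7:tok
edges: (0,2,out); (0,3,out); (1,0,in); (1,5,in); (4,1,on); (6,5,in); (7,6,on)
branch 1 (rule r1):
nodes: 0:t1, 1:P, 2:P, 3:P, 5:t2, 6:P, 7:tok, 8:tok, 9:tok
edges: (0,2,out); (0,3,out); (1,0,in); (1,5,in); (6,5,in); (7,6,on); (8,2,on); (9,3,on)
branch 2 (rule r2):
nodes: 0:t1, 1:P, 2:P, 3:P, 5:t2, 6:P
edges: (0,2,out); (0,3,out); (1,0,in); (1,5,in); (6,5,in)


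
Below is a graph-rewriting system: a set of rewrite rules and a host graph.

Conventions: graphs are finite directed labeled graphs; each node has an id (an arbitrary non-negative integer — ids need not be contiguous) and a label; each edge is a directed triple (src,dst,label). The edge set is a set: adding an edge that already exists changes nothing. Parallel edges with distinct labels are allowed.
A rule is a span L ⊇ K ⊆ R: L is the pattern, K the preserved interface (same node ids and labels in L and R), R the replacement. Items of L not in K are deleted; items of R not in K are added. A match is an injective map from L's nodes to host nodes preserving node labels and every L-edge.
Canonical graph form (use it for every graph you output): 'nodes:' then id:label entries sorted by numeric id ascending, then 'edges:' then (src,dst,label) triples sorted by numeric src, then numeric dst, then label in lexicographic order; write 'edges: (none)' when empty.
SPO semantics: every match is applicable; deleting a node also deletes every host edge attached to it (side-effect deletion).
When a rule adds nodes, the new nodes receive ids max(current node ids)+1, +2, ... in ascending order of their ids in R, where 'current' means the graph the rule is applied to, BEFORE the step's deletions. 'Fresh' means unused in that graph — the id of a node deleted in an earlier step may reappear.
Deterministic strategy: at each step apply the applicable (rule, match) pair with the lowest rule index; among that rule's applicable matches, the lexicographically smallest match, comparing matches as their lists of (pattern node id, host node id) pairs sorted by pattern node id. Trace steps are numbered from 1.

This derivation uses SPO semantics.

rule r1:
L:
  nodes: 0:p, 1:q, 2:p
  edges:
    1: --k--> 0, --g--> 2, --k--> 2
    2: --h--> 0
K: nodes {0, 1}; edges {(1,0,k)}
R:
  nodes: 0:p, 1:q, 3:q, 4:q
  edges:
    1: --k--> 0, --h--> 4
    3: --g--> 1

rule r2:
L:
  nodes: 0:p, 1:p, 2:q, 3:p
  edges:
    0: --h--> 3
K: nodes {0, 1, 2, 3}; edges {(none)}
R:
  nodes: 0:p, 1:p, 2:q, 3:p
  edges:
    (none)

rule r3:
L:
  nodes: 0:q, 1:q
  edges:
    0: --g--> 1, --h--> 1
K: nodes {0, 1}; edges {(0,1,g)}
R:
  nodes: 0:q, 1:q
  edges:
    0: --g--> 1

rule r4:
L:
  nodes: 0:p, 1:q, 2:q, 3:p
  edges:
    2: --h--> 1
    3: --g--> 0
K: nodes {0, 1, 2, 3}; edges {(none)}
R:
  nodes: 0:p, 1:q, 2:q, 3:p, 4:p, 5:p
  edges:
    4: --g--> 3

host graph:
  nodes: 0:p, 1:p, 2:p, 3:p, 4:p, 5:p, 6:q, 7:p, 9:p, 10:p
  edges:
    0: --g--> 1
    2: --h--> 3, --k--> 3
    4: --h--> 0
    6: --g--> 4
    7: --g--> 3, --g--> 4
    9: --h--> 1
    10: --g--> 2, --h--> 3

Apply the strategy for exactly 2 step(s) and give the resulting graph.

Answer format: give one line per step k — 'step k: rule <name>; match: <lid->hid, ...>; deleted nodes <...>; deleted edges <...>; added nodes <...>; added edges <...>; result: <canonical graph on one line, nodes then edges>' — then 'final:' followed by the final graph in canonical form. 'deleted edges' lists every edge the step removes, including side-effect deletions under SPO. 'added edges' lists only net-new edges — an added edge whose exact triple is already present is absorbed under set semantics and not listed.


step 1: rule r2; match: 0->2, 1->0, 2->6, 3->3; deleted nodes (none); deleted edges (2,3,h); added nodes (none); added edges (none); result: nodes: 0:p, 1:p, 2:p, 3:p, 4:p, 5:p, 6:q, 7:p, 9:p, 10:p edges: (0,1,g); (2,3,k); (4,0,h); (6,4,g); (7,3,g); (7,4,g); (9,1,h); (10,2,g); (10,3,h)
step 2: rule r2; match: 0->4, 1->1, 2->6, 3->0; deleted nodes (none); deleted edges (4,0,h); added nodes (none); added edges (none); result: nodes: 0:p, 1:p, 2:p, 3:p, 4:p, 5:p, 6:q, 7:p, 9:p, 10:p edges: (0,1,g); (2,3,k); (6,4,g); (7,3,g); (7,4,g); (9,1,h); (10,2,g); (10,3,h)
final:
nodes: 0:p, 1:p, 2:p, 3:p, 4:p, 5:p, 6:q, 7:p, 9:p, 10:p
edges: (0,1,g); (2,3,k); (6,4,g); (7,3,g); (7,4,g); (9,1,h); (10,2,g); (10,3,h)


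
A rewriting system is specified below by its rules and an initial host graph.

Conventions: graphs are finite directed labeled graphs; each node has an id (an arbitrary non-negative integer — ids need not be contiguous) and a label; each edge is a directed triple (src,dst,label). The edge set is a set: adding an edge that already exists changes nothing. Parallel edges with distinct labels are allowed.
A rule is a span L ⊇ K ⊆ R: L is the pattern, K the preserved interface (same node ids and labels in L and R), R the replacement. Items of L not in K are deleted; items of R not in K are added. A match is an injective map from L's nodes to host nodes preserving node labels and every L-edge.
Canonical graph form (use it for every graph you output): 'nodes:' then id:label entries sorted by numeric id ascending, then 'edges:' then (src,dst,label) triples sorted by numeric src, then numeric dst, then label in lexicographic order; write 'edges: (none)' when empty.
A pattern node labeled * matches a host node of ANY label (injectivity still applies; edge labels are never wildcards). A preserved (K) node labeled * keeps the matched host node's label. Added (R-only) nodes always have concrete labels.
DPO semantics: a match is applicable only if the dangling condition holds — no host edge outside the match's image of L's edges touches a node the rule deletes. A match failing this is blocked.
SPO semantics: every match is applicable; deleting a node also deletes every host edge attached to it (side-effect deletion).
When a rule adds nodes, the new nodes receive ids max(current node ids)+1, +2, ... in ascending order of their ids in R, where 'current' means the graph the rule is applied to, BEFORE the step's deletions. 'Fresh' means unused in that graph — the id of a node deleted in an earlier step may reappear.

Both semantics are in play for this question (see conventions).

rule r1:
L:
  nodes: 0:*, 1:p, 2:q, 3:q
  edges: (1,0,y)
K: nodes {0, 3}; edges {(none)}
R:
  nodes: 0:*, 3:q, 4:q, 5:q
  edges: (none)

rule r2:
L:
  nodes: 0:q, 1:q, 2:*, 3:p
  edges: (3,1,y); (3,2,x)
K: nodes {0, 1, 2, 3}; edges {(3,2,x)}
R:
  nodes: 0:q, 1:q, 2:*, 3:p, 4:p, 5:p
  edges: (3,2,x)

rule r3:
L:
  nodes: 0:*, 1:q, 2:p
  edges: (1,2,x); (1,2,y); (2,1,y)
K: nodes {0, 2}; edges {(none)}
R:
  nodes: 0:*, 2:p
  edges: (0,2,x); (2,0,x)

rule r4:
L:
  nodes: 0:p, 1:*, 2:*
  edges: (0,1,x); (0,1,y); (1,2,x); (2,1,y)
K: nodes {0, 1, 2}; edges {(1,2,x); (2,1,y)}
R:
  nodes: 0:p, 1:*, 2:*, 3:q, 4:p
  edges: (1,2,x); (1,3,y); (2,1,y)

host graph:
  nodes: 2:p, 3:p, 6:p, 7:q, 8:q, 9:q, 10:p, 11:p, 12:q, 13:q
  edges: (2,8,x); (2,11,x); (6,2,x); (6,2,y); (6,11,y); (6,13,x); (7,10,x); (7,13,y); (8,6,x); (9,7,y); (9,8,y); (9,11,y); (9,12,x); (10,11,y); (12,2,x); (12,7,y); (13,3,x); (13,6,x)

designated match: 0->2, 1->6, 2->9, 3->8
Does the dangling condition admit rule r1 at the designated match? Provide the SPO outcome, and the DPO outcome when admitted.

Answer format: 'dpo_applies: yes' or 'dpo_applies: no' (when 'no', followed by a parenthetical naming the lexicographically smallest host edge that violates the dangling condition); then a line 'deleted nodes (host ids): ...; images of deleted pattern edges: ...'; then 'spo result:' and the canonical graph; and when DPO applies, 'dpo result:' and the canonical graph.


dpo_applies: no
(the rule deletes node 6, which keeps host edge (6,2,x) outside the match image — the dangling condition fails, DPO blocks; SPO proceeds and side-deletes such edges)
deleted nodes (host ids): 6, 9; images of deleted pattern edges: (6,2,y)
spo result:
nodes: 2:p, 3:p, 7:q, 8:q, 10:p, 11:p, 12:q, 13:q, 14:q, 15:q
edges: (2,8,x); (2,11,x); (7,10,x); (7,13,y); (10,11,y); (12,2,x); (12,7,y); (13,3,x)


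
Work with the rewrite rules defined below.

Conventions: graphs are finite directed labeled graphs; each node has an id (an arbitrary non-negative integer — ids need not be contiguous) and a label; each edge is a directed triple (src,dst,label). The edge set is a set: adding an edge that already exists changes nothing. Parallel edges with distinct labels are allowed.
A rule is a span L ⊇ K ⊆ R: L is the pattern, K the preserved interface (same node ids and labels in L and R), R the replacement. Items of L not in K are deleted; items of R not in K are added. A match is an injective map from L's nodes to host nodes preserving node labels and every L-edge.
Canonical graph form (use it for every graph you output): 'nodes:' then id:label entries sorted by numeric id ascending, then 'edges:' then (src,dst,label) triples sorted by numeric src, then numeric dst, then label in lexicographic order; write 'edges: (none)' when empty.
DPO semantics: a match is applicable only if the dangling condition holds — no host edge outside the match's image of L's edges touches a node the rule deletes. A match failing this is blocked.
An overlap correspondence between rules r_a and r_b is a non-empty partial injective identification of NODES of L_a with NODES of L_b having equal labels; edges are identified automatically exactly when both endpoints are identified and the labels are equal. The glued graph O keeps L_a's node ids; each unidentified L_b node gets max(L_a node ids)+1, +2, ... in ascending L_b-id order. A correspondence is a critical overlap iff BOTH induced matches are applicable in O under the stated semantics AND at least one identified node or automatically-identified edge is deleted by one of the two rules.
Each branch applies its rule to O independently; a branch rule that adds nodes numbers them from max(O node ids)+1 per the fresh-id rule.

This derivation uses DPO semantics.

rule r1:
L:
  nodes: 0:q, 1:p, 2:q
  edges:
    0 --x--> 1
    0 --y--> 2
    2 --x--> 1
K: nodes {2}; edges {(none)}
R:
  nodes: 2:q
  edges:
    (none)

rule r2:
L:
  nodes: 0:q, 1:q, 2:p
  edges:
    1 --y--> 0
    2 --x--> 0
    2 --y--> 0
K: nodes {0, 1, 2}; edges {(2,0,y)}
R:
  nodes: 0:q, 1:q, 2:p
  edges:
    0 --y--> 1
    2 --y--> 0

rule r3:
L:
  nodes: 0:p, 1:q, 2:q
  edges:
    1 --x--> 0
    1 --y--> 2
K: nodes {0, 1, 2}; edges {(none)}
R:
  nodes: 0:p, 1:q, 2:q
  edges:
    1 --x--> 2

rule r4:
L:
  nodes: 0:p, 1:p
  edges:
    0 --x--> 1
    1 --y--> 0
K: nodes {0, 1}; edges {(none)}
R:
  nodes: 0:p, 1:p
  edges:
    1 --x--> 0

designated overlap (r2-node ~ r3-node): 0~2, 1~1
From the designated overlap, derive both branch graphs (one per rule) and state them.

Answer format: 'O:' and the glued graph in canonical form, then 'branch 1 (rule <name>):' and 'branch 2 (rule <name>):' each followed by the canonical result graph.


O:
nodes: 0:q, 1:q, 2:p, 3:p
edges: (1,0,y); (1,3,x); (2,0,x); (2,0,y)
branch 1 (rule r2):
nodes: 0:q, 1:q, 2:p, 3:p
edges: (0,1,y); (1,3,x); (2,0,y)
branch 2 (rule r3):
nodes: 0:q, 1:q, 2:p, 3:p
edges: (1,0,x); (2,0,x); (2,0,y)


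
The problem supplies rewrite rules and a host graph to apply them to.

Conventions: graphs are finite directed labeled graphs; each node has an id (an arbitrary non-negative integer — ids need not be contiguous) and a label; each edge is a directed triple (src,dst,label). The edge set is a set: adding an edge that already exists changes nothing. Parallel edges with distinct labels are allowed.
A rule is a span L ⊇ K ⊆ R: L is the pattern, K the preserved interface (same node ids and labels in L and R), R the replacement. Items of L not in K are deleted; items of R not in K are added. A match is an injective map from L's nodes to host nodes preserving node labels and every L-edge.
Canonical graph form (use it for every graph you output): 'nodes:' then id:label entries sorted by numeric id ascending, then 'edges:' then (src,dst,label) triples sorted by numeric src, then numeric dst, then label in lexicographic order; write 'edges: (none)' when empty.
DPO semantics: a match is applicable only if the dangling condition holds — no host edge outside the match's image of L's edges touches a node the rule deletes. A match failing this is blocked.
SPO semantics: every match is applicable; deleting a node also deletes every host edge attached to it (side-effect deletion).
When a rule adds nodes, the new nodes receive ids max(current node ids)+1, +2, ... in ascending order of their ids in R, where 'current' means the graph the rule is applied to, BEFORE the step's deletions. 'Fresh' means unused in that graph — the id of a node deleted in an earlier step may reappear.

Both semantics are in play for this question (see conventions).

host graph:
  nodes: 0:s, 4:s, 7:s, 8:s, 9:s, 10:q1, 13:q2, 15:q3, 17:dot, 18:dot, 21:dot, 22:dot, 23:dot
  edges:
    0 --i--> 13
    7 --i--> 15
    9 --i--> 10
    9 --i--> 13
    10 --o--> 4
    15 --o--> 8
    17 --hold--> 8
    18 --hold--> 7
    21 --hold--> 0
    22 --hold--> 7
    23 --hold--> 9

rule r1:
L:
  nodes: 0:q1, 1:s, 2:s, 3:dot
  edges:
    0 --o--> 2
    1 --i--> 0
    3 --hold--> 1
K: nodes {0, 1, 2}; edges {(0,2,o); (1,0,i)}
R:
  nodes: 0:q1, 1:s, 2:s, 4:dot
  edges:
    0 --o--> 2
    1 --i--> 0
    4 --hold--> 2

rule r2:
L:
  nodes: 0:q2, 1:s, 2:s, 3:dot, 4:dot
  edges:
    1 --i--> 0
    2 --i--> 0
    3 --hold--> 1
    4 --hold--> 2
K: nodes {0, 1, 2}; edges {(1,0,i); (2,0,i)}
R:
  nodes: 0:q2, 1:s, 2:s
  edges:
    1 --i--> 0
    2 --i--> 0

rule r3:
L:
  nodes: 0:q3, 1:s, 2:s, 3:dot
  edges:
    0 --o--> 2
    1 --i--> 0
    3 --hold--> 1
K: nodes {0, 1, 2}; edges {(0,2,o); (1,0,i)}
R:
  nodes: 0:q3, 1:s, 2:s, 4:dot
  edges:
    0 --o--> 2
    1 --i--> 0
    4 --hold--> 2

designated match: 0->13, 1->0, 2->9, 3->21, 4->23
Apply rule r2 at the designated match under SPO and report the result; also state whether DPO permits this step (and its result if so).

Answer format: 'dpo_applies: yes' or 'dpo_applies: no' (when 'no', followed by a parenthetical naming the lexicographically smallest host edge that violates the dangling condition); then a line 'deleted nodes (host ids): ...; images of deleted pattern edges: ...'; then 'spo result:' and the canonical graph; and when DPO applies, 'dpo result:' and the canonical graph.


dpo_applies: yes
deleted nodes (host ids): 21, 23; images of deleted pattern edges: (21,0,hold); (23,9,hold)
spo result:
nodes: 0:s, 4:s, 7:s, 8:s, 9:s, 10:q1, 13:q2, 15:q3, 17:dot, 18:dot, 22:dot
edges: (0,13,i); (7,15,i); (9,10,i); (9,13,i); (10,4,o); (15,8,o); (17,8,hold); (18,7,hold); (22,7,hold)
dpo result:
nodes: 0:s, 4:s, 7:s, 8:s, 9:s, 10:q1, 13:q2, 15:q3, 17:dot, 18:dot, 22:dot
edges: (0,13,i); (7,15,i); (9,10,i); (9,13,i); (10,4,o); (15,8,o); (17,8,hold); (18,7,hold); (22,7,hold)


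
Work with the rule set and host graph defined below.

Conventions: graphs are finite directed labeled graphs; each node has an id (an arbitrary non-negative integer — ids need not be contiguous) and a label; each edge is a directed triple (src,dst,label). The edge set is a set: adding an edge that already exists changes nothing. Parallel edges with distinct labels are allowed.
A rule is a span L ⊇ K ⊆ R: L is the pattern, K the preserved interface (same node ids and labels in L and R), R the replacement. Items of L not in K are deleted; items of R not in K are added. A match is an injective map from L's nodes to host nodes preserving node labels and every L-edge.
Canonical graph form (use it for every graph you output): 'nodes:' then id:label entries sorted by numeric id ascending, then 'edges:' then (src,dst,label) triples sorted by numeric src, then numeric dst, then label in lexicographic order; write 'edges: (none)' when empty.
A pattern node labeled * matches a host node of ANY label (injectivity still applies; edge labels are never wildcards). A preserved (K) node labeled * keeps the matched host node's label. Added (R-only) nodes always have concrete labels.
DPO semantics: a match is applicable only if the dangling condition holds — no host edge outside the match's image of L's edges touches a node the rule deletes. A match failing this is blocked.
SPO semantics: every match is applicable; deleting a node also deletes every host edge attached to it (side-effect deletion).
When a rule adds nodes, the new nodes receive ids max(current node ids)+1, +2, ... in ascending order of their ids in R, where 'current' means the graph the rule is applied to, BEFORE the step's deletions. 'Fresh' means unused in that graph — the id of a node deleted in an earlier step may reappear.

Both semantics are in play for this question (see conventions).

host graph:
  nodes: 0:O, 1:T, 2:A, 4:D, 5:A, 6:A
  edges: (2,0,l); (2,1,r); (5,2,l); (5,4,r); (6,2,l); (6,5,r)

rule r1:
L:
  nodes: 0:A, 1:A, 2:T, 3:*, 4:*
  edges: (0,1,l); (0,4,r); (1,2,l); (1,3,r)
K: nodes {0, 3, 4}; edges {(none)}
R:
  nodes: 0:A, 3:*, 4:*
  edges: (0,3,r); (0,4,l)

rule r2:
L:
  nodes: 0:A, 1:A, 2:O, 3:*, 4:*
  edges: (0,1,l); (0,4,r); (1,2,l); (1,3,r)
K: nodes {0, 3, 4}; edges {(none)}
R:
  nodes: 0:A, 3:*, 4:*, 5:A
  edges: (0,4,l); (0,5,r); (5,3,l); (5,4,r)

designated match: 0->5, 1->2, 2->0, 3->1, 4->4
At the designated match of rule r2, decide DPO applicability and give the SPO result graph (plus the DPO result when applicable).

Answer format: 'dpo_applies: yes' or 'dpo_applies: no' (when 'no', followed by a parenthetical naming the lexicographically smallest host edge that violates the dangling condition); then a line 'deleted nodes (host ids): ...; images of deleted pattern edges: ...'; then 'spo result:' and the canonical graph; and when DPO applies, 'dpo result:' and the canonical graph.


dpo_applies: no
(the rule deletes node 2, which keeps host edge (6,2,l) outside the match image — the dangling condition fails, DPO blocks; SPO proceeds and side-deletes such edges)
deleted nodes (host ids): 0, 2; images of deleted pattern edges: (2,0,l); (2,1,r); (5,2,l); (5,4,r)
spo result:
nodes: 1:T, 4:D, 5:A, 6:A, 7:A
edges: (5,4,l); (5,7,r); (6,5,r); (7,1,l); (7,4,r)


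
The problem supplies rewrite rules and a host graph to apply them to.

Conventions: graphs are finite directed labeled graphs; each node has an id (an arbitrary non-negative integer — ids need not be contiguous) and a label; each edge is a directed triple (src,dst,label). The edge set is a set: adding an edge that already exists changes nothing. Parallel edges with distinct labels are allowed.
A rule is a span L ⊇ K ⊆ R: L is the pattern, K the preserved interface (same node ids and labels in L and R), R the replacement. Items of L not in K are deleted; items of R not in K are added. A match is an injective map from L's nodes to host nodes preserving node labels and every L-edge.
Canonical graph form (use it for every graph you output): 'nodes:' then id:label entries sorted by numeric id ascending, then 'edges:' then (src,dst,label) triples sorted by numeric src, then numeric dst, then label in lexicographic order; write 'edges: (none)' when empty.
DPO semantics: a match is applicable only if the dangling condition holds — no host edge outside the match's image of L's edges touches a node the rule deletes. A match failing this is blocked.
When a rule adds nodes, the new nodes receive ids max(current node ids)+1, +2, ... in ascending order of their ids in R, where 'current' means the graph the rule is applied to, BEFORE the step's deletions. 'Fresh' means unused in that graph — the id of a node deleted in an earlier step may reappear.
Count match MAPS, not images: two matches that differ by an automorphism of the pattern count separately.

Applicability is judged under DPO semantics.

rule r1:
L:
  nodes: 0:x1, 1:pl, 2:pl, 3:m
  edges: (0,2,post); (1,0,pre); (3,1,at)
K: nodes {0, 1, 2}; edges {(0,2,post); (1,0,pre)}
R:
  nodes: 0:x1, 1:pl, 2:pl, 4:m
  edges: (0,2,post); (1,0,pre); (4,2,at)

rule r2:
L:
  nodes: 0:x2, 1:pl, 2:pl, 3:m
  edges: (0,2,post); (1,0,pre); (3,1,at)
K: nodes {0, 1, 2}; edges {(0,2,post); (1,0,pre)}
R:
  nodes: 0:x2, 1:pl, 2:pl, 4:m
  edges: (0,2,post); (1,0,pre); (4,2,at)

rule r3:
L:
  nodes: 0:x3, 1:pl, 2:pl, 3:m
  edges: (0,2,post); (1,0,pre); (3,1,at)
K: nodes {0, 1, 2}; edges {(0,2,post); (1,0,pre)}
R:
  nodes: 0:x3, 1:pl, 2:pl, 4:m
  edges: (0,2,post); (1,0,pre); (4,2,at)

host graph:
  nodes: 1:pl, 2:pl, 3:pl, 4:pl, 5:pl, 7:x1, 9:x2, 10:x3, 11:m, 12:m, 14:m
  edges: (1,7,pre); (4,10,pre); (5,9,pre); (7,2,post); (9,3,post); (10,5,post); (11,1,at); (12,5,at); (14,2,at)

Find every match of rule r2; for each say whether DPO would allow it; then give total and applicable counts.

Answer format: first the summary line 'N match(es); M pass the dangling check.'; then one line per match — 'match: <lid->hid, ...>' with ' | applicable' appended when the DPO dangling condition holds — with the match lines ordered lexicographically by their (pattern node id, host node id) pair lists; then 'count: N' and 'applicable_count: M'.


1 match(es); 1 pass the dangling check.
match: 0->9, 1->5, 2->3, 3->12 | applicable
count: 1
applicable_count: 1
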